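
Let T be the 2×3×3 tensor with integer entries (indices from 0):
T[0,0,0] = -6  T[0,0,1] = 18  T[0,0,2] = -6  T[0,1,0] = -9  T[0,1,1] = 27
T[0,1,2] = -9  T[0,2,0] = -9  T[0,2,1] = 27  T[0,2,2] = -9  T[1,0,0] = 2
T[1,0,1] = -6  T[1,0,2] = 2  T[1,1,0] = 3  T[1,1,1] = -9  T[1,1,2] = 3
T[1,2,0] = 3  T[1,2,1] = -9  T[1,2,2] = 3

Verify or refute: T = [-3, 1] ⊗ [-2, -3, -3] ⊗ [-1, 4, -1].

Reconstruct entry (0,0,1) from the claimed factors: Σₗ aₗ[0]bₗ[0]cₗ[1] = (-3)·(-2)·(4) = 24, but T[0,0,1] = 18. The claim is false.

No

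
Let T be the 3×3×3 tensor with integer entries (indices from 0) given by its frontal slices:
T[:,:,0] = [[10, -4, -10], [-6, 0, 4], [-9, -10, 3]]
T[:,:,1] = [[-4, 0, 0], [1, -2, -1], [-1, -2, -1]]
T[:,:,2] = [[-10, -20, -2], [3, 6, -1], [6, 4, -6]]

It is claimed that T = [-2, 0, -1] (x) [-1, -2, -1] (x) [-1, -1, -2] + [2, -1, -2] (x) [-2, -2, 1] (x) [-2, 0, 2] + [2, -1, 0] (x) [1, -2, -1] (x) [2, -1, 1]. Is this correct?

Yes

Reconstruct entrywise from the claimed factors. For example, T[1,1,2] = 6 and Σₗ aₗ[1]bₗ[1]cₗ[2] = (0)·(-2)·(-2) + (-1)·(-2)·(2) + (-1)·(-2)·(1) = 6; checking all 27 entries, every one matches. The claim holds.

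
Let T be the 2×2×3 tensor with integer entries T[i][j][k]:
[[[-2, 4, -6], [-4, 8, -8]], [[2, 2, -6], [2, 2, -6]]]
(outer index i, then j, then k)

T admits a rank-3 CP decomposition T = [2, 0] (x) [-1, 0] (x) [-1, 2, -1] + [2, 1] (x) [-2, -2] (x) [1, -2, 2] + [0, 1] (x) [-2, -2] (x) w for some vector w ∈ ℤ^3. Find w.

Subtract the known terms from T to get the rank-1 residual R = [0, 1] (x) [-2, -2] (x) w, so R[i,j,k] = a[i]·b[j]·w[k]. Pick indices with nonzero a[1]·b[0] = (1)·(-2) = -2. Only the fibre through (1,0,·) is needed: R[1,0,:] = T[1,0,:] − Σₗ aₗ[1]bₗ[0]cₗ = [2, 2, -6] − (0)·(-1)·[-1, 2, -1] − (1)·(-2)·[1, -2, 2] = [4, -2, -2]. Then w[k] = R[1,0,k] / -2 for each k, giving w = [4, -2, -2] / -2 = [-2, 1, 1].

w = [-2, 1, 1]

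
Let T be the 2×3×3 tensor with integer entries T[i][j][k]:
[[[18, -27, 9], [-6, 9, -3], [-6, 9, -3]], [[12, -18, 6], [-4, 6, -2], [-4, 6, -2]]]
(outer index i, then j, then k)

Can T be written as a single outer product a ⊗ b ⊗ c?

Yes

If T = a ⊗ b ⊗ c then every fibre of T is a multiple of the corresponding factor, so read the factors off the fibres through the nonzero entry T[0,0,0] = 18.
The mode-1 fibre T[:,0,0] = [18, 12] gives a = (3, 2) (primitive direction); the mode-2 fibre T[0,:,0] = [18, -6, -6] gives b = (3, -1, -1); then c[k] = T[0,0,k] / (a[0]·b[0]) = [18, -27, 9] / 9 = (2, -3, 1).
Expanding (3, 2) ⊗ (3, -1, -1) ⊗ (2, -3, 1) reproduces all 18 entries of T, so T = (3, 2) ⊗ (3, -1, -1) ⊗ (2, -3, 1) and rank(T) ≤ 1.
Equivalently every frontal slice T[:,:,k] is c[k] times the rank-1 matrix (3, 2) ⊗ (3, -1, -1). So T has rank 1 (it is nonzero).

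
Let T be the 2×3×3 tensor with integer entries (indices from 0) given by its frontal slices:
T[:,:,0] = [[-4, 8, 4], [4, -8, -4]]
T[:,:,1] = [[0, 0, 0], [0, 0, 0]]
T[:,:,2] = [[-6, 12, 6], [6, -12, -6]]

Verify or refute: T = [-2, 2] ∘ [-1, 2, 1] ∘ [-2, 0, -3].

Reconstruct entrywise from the claimed factors. For example, T[1,0,2] = 6 and Σₗ aₗ[1]bₗ[0]cₗ[2] = (2)·(-1)·(-3) = 6; checking all 18 entries, every one matches. The claim holds.

Yes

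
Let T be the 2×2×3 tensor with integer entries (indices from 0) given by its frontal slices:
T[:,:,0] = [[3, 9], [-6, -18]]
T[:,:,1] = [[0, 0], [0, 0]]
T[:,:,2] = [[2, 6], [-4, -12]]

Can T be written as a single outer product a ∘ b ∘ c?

If T = a ∘ b ∘ c then every fibre of T is a multiple of the corresponding factor, so read the factors off the fibres through the nonzero entry T[0,0,0] = 3.
The mode-1 fibre T[:,0,0] = [3, -6] gives a = (1, -2) (primitive direction); the mode-2 fibre T[0,:,0] = [3, 9] gives b = (1, 3); then c[k] = T[0,0,k] / (a[0]·b[0]) = [3, 0, 2] / 1 = (3, 0, 2).
Expanding (1, -2) ∘ (1, 3) ∘ (3, 0, 2) reproduces all 12 entries of T, so T = (1, -2) ∘ (1, 3) ∘ (3, 0, 2) and rank(T) ≤ 1.
Equivalently every frontal slice T[:,:,k] is c[k] times the rank-1 matrix (1, -2) ∘ (1, 3). So T has rank 1 (it is nonzero).

Yes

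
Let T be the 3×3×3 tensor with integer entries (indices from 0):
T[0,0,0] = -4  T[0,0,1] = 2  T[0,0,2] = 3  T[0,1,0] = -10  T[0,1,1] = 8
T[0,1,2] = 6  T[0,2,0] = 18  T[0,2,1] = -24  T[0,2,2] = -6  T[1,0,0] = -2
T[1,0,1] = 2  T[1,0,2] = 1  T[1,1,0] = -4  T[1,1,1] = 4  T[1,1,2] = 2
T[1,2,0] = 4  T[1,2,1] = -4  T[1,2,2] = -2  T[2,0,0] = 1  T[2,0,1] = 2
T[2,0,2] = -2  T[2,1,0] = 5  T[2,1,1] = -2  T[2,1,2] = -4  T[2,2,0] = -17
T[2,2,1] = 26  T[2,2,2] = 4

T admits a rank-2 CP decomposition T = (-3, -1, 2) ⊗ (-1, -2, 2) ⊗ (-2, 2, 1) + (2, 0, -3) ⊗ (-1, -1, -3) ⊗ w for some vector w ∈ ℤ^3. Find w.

w = (-1, 2, 0)

Subtract the known terms from T to get the rank-1 residual R = (2, 0, -3) ⊗ (-1, -1, -3) ⊗ w, so R[i,j,k] = a[i]·b[j]·w[k]. Pick indices with nonzero a[0]·b[0] = (2)·(-1) = -2. Only the fibre through (0,0,·) is needed: R[0,0,:] = T[0,0,:] − Σₗ aₗ[0]bₗ[0]cₗ = [-4, 2, 3] − (-3)·(-1)·(-2, 2, 1) = [2, -4, 0]. Then w[k] = R[0,0,k] / -2 for each k, giving w = [2, -4, 0] / -2 = (-1, 2, 0).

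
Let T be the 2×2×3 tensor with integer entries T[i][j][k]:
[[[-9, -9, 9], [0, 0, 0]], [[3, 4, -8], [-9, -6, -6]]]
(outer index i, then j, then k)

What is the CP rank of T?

2

Lower bound: the mode-3 unfolding of T (rows indexed by k, columns by (i,j) = (0,0), (0,1), (1,0), (1,1)) is [[-9, 0, 3, -9], [-9, 0, 4, -6], [9, 0, -8, -6]].
There the 2×2 minor on rows k ∈ {0, 1}, columns (i,j) ∈ {(0,0), (1,0)} is det [[-9, 3], [-9, 4]] = -9 ≠ 0, so this unfolding has rank ≥ 2; CP rank is at least every unfolding rank, so rank(T) ≥ 2. (Unfolding ranks only ever bound the CP rank from below — rank(T) can be strictly larger than all of them — so the matching upper bound has to come from an explicit 2-term decomposition.)
Upper bound — finding two terms. Write S_k = T[:,:,k] for the frontal slices: S₀ = [[-9, 0], [3, -9]], S₁ = [[-9, 0], [4, -6]], S₂ = [[9, 0], [-8, -6]].
If T = a₁ ⊗ b₁ ⊗ c₁ + a₂ ⊗ b₂ ⊗ c₂ then each S_k = c₁[k]·a₁b₁ᵀ + c₂[k]·a₂b₂ᵀ. S₀ and S₁ are linearly independent, so a₁b₁ᵀ and a₂b₂ᵀ must span the same plane of matrices: they are the rank-1 matrices of the form x·S₀ + y·S₁.
det(x·S₀ + y·S₁) is 81·x² + 135·xy + 54·y² = 27·(3·x + 2·y)(x + y), vanishing at (x:y) = (2:-3) and (1:-1).
M₁ = 2·S₀ − 3·S₁ = [[9, 0], [-6, 0]] = 3·(3, -2)(1, 0)ᵀ and M₂ = S₀ − S₁ = [[0, 0], [-1, -3]] = −(0, 1)(1, 3)ᵀ, so take a₁ = (3, -2), b₁ = (1, 0), a₂ = (0, 1), b₂ = (1, 3).
Each slice is an integer combination of E₁ = a₁b₁ᵀ and E₂ = a₂b₂ᵀ: S₀ = −3·E₁ − 3·E₂, S₁ = −3·E₁ − 2·E₂, S₂ = 3·E₁ − 2·E₂; reading off coefficients, c₁ = (-3, -3, 3) and c₂ = (-3, -2, -2).
Hence T = (3, -2) ⊗ (1, 0) ⊗ (-3, -3, 3) + (0, 1) ⊗ (1, 3) ⊗ (-3, -2, -2), so rank(T) ≤ 2.
These bounds meet, so rank(T) = 2.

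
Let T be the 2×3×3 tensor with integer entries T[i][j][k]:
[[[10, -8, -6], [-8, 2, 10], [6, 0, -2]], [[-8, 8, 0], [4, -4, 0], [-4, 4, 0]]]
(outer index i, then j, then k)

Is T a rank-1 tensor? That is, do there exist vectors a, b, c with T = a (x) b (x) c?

The mode-2 unfolding of T (rows indexed by j, columns by (i,k) = (0,0), (0,1), (0,2), (1,0), (1,1), (1,2)) is [[10, -8, -6, -8, 8, 0], [-8, 2, 10, 4, -4, 0], [6, 0, -2, -4, 4, 0]].
There the 3×3 minor on rows j ∈ {0, 1, 2}, columns (i,k) ∈ {(0,0), (0,1), (0,2)} is det [[10, -8, -6], [-8, 2, 10], [6, 0, -2]] = -320 ≠ 0, so this unfolding has rank ≥ 3; CP rank is at least every unfolding rank, so rank(T) ≥ 3.
In particular rank(T) ≥ 3 > 1, so T is not rank-1.

No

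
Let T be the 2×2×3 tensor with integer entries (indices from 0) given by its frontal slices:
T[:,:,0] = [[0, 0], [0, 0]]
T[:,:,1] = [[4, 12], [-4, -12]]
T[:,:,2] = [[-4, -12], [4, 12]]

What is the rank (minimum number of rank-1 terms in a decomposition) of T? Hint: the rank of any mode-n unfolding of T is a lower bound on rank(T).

1

Lower bound: T ≠ 0 (e.g. T[0,0,1] = 4), so rank(T) ≥ 1.
Upper bound: the mode-1 fibre T[:,0,1] = [4, -4] gives a = [1, -1] (primitive direction); the mode-2 fibre T[0,:,1] = [4, 12] gives b = [1, 3]; then c[k] = T[0,0,k] / (a[0]·b[0]) = [0, 4, -4] / 1 = [0, 4, -4].
Expanding [1, -1] ⊗ [1, 3] ⊗ [0, 4, -4] reproduces all 12 entries of T, so T = [1, -1] ⊗ [1, 3] ⊗ [0, 4, -4] and rank(T) ≤ 1.
These bounds meet, so rank(T) = 1.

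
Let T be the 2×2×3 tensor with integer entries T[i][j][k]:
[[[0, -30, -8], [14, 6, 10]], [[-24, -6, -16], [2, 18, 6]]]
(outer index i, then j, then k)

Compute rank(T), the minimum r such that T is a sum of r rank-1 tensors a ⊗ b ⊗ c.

2

Lower bound: the mode-1 unfolding of T (rows indexed by i, columns by (j,k) = (0,0), (0,1), (0,2), (1,0), (1,1), (1,2)) is [[0, -30, -8, 14, 6, 10], [-24, -6, -16, 2, 18, 6]].
There the 2×2 minor on rows i ∈ {0, 1}, columns (j,k) ∈ {(0,0), (0,1)} is det [[0, -30], [-24, -6]] = -720 ≠ 0, so this unfolding has rank ≥ 2; CP rank is at least every unfolding rank, so rank(T) ≥ 2. (Flattening ranks never certify an upper bound on CP rank; for that we must actually write T with 2 rank-1 terms.)
Upper bound — finding two terms. Write S_k = T[:,:,k] for the frontal slices: S₀ = [[0, 14], [-24, 2]], S₁ = [[-30, 6], [-6, 18]], S₂ = [[-8, 10], [-16, 6]].
If T = a₁ ⊗ b₁ ⊗ c₁ + a₂ ⊗ b₂ ⊗ c₂ then each S_k = c₁[k]·a₁b₁ᵀ + c₂[k]·a₂b₂ᵀ. S₀ and S₁ are linearly independent, so a₁b₁ᵀ and a₂b₂ᵀ must span the same plane of matrices: they are the rank-1 matrices of the form x·S₀ + y·S₁.
det(x·S₀ + y·S₁) is 336·x² + 168·xy − 504·y² = 168·(2·x + 3·y)(x − y), vanishing at (x:y) = (3:-2) and (1:1).
M₁ = 3·S₀ − 2·S₁ = [[60, 30], [-60, -30]] = 30·[1, -1][2, 1]ᵀ and M₂ = S₀ + S₁ = [[-30, 20], [-30, 20]] = (-10)·[1, 1][3, -2]ᵀ, so take a₁ = [1, -1], b₁ = [2, 1], a₂ = [1, 1], b₂ = [3, -2].
Each slice is an integer combination of E₁ = a₁b₁ᵀ and E₂ = a₂b₂ᵀ: S₀ = 6·E₁ − 4·E₂, S₁ = −6·E₁ − 6·E₂, S₂ = 2·E₁ − 4·E₂; reading off coefficients, c₁ = [6, -6, 2] and c₂ = [-4, -6, -4].
Hence T = [1, -1] ⊗ [2, 1] ⊗ [6, -6, 2] + [1, 1] ⊗ [3, -2] ⊗ [-4, -6, -4], so rank(T) ≤ 2.
These bounds meet, so rank(T) = 2.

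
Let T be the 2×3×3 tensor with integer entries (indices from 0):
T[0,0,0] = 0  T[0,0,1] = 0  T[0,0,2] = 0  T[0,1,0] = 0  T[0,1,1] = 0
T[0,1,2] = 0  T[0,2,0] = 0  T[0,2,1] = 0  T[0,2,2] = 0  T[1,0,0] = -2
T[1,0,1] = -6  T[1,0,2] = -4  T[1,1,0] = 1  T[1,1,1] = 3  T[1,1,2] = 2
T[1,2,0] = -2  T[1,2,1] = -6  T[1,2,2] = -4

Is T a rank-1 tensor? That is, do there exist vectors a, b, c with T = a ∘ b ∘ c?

Yes

If T = a ∘ b ∘ c then every fibre of T is a multiple of the corresponding factor, so read the factors off the fibres through the nonzero entry T[1,0,0] = -2.
The mode-1 fibre T[:,0,0] = [0, -2] gives a = (0, 1) (primitive direction); the mode-2 fibre T[1,:,0] = [-2, 1, -2] gives b = (2, -1, 2); then c[k] = T[1,0,k] / (a[1]·b[0]) = [-2, -6, -4] / 2 = (-1, -3, -2).
Expanding (0, 1) ∘ (2, -1, 2) ∘ (-1, -3, -2) reproduces all 18 entries of T, so T = (0, 1) ∘ (2, -1, 2) ∘ (-1, -3, -2) and rank(T) ≤ 1.
Equivalently every frontal slice T[:,:,k] is c[k] times the rank-1 matrix (0, 1) ∘ (2, -1, 2). So T has rank 1 (it is nonzero).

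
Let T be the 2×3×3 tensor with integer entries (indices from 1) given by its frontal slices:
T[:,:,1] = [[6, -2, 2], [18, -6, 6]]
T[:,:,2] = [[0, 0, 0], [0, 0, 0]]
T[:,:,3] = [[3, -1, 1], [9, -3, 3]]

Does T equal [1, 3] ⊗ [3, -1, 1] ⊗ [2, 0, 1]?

Reconstruct entrywise from the claimed factors. For example, T[1,2,1] = -2 and Σₗ aₗ[1]bₗ[2]cₗ[1] = (1)·(-1)·(2) = -2; checking all 18 entries, every one matches. The claim holds.

Yes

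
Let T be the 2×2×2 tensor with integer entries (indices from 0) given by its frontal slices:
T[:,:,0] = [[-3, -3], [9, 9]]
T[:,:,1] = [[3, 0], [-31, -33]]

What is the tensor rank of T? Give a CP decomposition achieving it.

rank(T) = 2

Lower bound: the mode-1 unfolding of T (rows indexed by i, columns by (j,k) = (0,0), (0,1), (1,0), (1,1)) is [[-3, 3, -3, 0], [9, -31, 9, -33]].
There the 2×2 minor on rows i ∈ {0, 1}, columns (j,k) ∈ {(0,0), (0,1)} is det [[-3, 3], [9, -31]] = 66 ≠ 0, so this unfolding has rank ≥ 2; CP rank is at least every unfolding rank, so rank(T) ≥ 2. (This is only a lower bound: in general the CP rank may exceed every unfolding rank, so we still need to exhibit 2 rank-1 terms summing to T.)
Upper bound — finding two terms. Write S_k = T[:,:,k] for the frontal slices: S₀ = [[-3, -3], [9, 9]], S₁ = [[3, 0], [-31, -33]].
If T = a₁ ∘ b₁ ∘ c₁ + a₂ ∘ b₂ ∘ c₂ then each S_k = c₁[k]·a₁b₁ᵀ + c₂[k]·a₂b₂ᵀ. S₀ and S₁ are linearly independent, so a₁b₁ᵀ and a₂b₂ᵀ must span the same plane of matrices: they are the rank-1 matrices of the form x·S₀ + y·S₁.
det(x·S₀ + y·S₁) is 33·xy − 99·y² = 33·(x − 3·y)(y), vanishing at (x:y) = (3:1) and (1:0).
M₁ = 3·S₀ + S₁ = [[-6, -9], [-4, -6]] = −[3, 2][2, 3]ᵀ and M₂ = S₀ = [[-3, -3], [9, 9]] = (-3)·[1, -3][1, 1]ᵀ, so take a₁ = [3, 2], b₁ = [2, 3], a₂ = [1, -3], b₂ = [1, 1].
Each slice is an integer combination of E₁ = a₁b₁ᵀ and E₂ = a₂b₂ᵀ: S₀ = −3·E₂, S₁ = −E₁ + 9·E₂; reading off coefficients, c₁ = [0, -1] and c₂ = [-3, 9].
Hence T = [3, 2] ∘ [2, 3] ∘ [0, -1] + [1, -3] ∘ [1, 1] ∘ [-3, 9], so rank(T) ≤ 2.
These bounds meet, so rank(T) = 2.
Check entry T[0,0,1] = 3: (3)·(2)·(-1) + (1)·(1)·(9) = 3.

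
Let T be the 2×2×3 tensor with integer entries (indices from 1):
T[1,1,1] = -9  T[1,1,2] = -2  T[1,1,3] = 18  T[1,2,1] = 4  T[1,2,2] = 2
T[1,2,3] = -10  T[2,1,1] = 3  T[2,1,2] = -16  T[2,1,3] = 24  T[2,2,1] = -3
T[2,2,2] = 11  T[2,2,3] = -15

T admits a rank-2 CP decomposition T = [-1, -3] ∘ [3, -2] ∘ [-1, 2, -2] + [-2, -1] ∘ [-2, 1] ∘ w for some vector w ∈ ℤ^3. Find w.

w = [-3, 1, 3]

Subtract the known terms from T to get the rank-1 residual R = [-2, -1] ∘ [-2, 1] ∘ w, so R[i,j,k] = a[i]·b[j]·w[k]. Pick indices with nonzero a[1]·b[1] = (-2)·(-2) = 4. Only the fibre through (1,1,·) is needed: R[1,1,:] = T[1,1,:] − Σₗ aₗ[1]bₗ[1]cₗ = [-9, -2, 18] − (-1)·(3)·[-1, 2, -2] = [-12, 4, 12]. Then w[k] = R[1,1,k] / 4 for each k, giving w = [-12, 4, 12] / 4 = [-3, 1, 3].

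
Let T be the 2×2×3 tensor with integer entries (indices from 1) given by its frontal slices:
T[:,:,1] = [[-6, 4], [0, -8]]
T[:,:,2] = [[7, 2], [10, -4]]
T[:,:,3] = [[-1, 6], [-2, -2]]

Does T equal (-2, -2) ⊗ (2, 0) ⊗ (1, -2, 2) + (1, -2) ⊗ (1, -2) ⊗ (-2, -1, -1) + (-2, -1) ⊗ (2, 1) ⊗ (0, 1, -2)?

No

Reconstruct entry (1,1,2) from the claimed factors: Σₗ aₗ[1]bₗ[1]cₗ[2] = (-2)·(2)·(-2) + (1)·(1)·(-1) + (-2)·(2)·(1) = 3, but T[1,1,2] = 7. The claim is false.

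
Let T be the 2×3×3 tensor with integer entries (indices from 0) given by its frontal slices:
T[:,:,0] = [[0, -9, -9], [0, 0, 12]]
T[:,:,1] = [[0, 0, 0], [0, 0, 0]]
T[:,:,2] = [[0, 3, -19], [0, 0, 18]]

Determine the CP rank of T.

Lower bound: the mode-1 unfolding of T (rows indexed by i, columns by (j,k) = (0,0), (0,1), (0,2), (1,0), (1,1), (1,2), (2,0), (2,1), (2,2)) is [[0, 0, 0, -9, 0, 3, -9, 0, -19], [0, 0, 0, 0, 0, 0, 12, 0, 18]].
There the 2×2 minor on rows i ∈ {0, 1}, columns (j,k) ∈ {(1,0), (2,0)} is det [[-9, -9], [0, 12]] = -108 ≠ 0, so this unfolding has rank ≥ 2; CP rank is at least every unfolding rank, so rank(T) ≥ 2. (Unfolding ranks only ever bound the CP rank from below — rank(T) can be strictly larger than all of them — so the matching upper bound has to come from an explicit 2-term decomposition.)
Upper bound — finding two terms. Write S_k = T[:,:,k] for the frontal slices: S₀ = [[0, -9, -9], [0, 0, 12]], S₁ = [[0, 0, 0], [0, 0, 0]], S₂ = [[0, 3, -19], [0, 0, 18]].
If T = a₁ ⊗ b₁ ⊗ c₁ + a₂ ⊗ b₂ ⊗ c₂ then each S_k = c₁[k]·a₁b₁ᵀ + c₂[k]·a₂b₂ᵀ. S₀ and S₂ are linearly independent, so a₁b₁ᵀ and a₂b₂ᵀ must span the same plane of matrices: they are the rank-1 matrices of the form x·S₀ + y·S₂.
The 2×2 minor of x·S₀ + y·S₂ on rows {0,1}, columns {1,2} is −108·x² − 126·xy + 54·y² = (-18)·(2·x + 3·y)(3·x − y), vanishing at (x:y) = (3:-2) and (1:3).
M₁ = 3·S₀ − 2·S₂ = [[0, -33, 11], [0, 0, 0]] = (-11)·(1, 0)(0, 3, -1)ᵀ and M₂ = S₀ + 3·S₂ = [[0, 0, -66], [0, 0, 66]] = (-66)·(1, -1)(0, 0, 1)ᵀ, so take a₁ = (1, 0), b₁ = (0, 3, -1), a₂ = (1, -1), b₂ = (0, 0, 1).
Each slice is an integer combination of E₁ = a₁b₁ᵀ and E₂ = a₂b₂ᵀ: S₀ = −3·E₁ − 12·E₂, S₁ = 0, S₂ = E₁ − 18·E₂; reading off coefficients, c₁ = (-3, 0, 1) and c₂ = (-12, 0, -18).
Hence T = (1, 0) ⊗ (0, 3, -1) ⊗ (-3, 0, 1) + (1, -1) ⊗ (0, 0, 1) ⊗ (-12, 0, -18), so rank(T) ≤ 2.
These bounds meet, so rank(T) = 2.
Check entry T[1,0,1] = 0: (0)·(0)·(0) + (-1)·(0)·(0) = 0.

2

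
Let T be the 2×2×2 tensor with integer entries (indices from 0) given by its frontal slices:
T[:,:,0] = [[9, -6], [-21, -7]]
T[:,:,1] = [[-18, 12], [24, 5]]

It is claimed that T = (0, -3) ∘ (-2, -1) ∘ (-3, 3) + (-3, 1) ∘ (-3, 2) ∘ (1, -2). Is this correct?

Yes

Reconstruct entrywise from the claimed factors. For example, T[1,1,0] = -7 and Σₗ aₗ[1]bₗ[1]cₗ[0] = (-3)·(-1)·(-3) + (1)·(2)·(1) = -7; checking all 8 entries, every one matches. The claim holds.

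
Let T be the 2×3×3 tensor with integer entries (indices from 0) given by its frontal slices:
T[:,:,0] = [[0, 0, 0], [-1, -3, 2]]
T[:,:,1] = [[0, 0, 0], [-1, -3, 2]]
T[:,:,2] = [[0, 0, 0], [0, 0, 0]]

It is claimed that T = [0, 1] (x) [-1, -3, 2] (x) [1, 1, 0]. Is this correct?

Reconstruct entrywise from the claimed factors. For example, T[0,0,0] = 0 and Σₗ aₗ[0]bₗ[0]cₗ[0] = (0)·(-1)·(1) = 0; checking all 18 entries, every one matches. The claim holds.

Yes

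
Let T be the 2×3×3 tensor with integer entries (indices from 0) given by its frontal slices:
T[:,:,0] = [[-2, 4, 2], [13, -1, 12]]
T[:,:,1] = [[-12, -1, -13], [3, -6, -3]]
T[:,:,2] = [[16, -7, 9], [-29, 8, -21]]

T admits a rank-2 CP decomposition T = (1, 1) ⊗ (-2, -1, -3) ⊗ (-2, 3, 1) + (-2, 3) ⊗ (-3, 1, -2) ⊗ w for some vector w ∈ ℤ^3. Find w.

Subtract the known terms from T to get the rank-1 residual R = (-2, 3) ⊗ (-3, 1, -2) ⊗ w, so R[i,j,k] = a[i]·b[j]·w[k]. Pick indices with nonzero a[0]·b[0] = (-2)·(-3) = 6. Only the fibre through (0,0,·) is needed: R[0,0,:] = T[0,0,:] − Σₗ aₗ[0]bₗ[0]cₗ = [-2, -12, 16] − (1)·(-2)·(-2, 3, 1) = [-6, -6, 18]. Then w[k] = R[0,0,k] / 6 for each k, giving w = [-6, -6, 18] / 6 = (-1, -1, 3).

w = (-1, -1, 3)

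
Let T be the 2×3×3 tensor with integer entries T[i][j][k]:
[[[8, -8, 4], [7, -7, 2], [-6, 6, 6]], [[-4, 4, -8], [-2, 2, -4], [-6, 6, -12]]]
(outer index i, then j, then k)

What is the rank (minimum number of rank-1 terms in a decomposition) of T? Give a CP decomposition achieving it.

rank(T) = 2

Lower bound: the mode-2 unfolding of T (rows indexed by j, columns by (i,k) = (0,0), (0,1), (0,2), (1,0), (1,1), (1,2)) is [[8, -8, 4, -4, 4, -8], [7, -7, 2, -2, 2, -4], [-6, 6, 6, -6, 6, -12]].
There the 2×2 minor on rows j ∈ {0, 1}, columns (i,k) ∈ {(0,0), (0,2)} is det [[8, 4], [7, 2]] = -12 ≠ 0, so this unfolding has rank ≥ 2; CP rank is at least every unfolding rank, so rank(T) ≥ 2. (Flattening ranks never certify an upper bound on CP rank; for that we must actually write T with 2 rank-1 terms.)
Upper bound — finding two terms. Write S_k = T[:,:,k] for the frontal slices: S₀ = [[8, 7, -6], [-4, -2, -6]], S₁ = [[-8, -7, 6], [4, 2, 6]], S₂ = [[4, 2, 6], [-8, -4, -12]].
If T = a₁ ⊗ b₁ ⊗ c₁ + a₂ ⊗ b₂ ⊗ c₂ then each S_k = c₁[k]·a₁b₁ᵀ + c₂[k]·a₂b₂ᵀ. S₀ and S₂ are linearly independent, so a₁b₁ᵀ and a₂b₂ᵀ must span the same plane of matrices: they are the rank-1 matrices of the form x·S₀ + y·S₂.
The 2×2 minor of x·S₀ + y·S₂ on rows {0,1}, columns {0,1} is 12·x² + 24·xy = 12·(x + 2·y)(x), vanishing at (x:y) = (2:-1) and (0:1).
M₁ = 2·S₀ − S₂ = [[12, 12, -18], [0, 0, 0]] = 6·(1, 0)(2, 2, -3)ᵀ and M₂ = S₂ = [[4, 2, 6], [-8, -4, -12]] = 2·(1, -2)(2, 1, 3)ᵀ, so take a₁ = (1, 0), b₁ = (2, 2, -3), a₂ = (1, -2), b₂ = (2, 1, 3).
Each slice is an integer combination of E₁ = a₁b₁ᵀ and E₂ = a₂b₂ᵀ: S₀ = 3·E₁ + E₂, S₁ = −3·E₁ − E₂, S₂ = 2·E₂; reading off coefficients, c₁ = (3, -3, 0) and c₂ = (1, -1, 2).
Hence T = (1, 0) ⊗ (2, 2, -3) ⊗ (3, -3, 0) + (1, -2) ⊗ (2, 1, 3) ⊗ (1, -1, 2), so rank(T) ≤ 2.
These bounds meet, so rank(T) = 2.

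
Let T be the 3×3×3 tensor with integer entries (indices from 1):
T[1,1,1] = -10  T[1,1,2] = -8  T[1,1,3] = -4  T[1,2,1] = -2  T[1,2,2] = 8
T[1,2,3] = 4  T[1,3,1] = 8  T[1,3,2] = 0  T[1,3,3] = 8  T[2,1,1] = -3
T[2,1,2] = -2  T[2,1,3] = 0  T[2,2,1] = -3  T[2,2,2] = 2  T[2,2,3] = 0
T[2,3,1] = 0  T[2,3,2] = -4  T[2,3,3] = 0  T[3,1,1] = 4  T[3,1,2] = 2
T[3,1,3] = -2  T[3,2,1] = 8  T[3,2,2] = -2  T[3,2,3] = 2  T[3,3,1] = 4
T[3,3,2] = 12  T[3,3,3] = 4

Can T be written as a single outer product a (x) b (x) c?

No

The mode-2 unfolding of T (rows indexed by j, columns by (i,k) = (1,1), (1,2), (1,3), (2,1), (2,2), (2,3), (3,1), (3,2), (3,3)) is [[-10, -8, -4, -3, -2, 0, 4, 2, -2], [-2, 8, 4, -3, 2, 0, 8, -2, 2], [8, 0, 8, 0, -4, 0, 4, 12, 4]].
There the 3×3 minor on rows j ∈ {1, 2, 3}, columns (i,k) ∈ {(1,1), (1,2), (1,3)} is det [[-10, -8, -4], [-2, 8, 4], [8, 0, 8]] = -768 ≠ 0, so this unfolding has rank ≥ 3; CP rank is at least every unfolding rank, so rank(T) ≥ 3.
In particular rank(T) ≥ 3 > 1, so T is not rank-1.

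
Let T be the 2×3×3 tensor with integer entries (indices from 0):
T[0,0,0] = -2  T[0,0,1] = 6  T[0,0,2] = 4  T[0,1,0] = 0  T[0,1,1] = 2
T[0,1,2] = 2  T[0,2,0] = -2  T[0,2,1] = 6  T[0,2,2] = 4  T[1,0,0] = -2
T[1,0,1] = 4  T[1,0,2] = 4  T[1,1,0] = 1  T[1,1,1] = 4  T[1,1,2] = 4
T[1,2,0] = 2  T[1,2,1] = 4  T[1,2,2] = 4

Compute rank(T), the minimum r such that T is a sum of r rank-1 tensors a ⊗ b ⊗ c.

Lower bound: the mode-2 unfolding of T (rows indexed by j, columns by (i,k) = (0,0), (0,1), (0,2), (1,0), (1,1), (1,2)) is [[-2, 6, 4, -2, 4, 4], [0, 2, 2, 1, 4, 4], [-2, 6, 4, 2, 4, 4]].
There the 3×3 minor on rows j ∈ {0, 1, 2}, columns (i,k) ∈ {(0,0), (0,1), (1,0)} is det [[-2, 6, -2], [0, 2, 1], [-2, 6, 2]] = -16 ≠ 0, so this unfolding has rank ≥ 3; CP rank is at least every unfolding rank, so rank(T) ≥ 3. (This is only a lower bound: in general the CP rank may exceed every unfolding rank, so we still need to exhibit 3 rank-1 terms summing to T.)
Upper bound: T is a sum of 3 rank-1 terms, T = [0, 1] ⊗ [2, -1, -2] ⊗ [-1, 0, 0] + [1, 0] ⊗ [1, 0, 1] ⊗ [-2, 4, 2] + [1, 2] ⊗ [1, 1, 1] ⊗ [0, 2, 2] (written with every a and b primitive with positive leading entry and the scale carried by c; CP decompositions are not unique, and this one is verified by expanding entrywise), so rank(T) ≤ 3.
These bounds meet, so rank(T) = 3.
Check entry T[1,0,0] = -2: (1)·(2)·(-1) + (0)·(1)·(-2) + (2)·(1)·(0) = -2.

3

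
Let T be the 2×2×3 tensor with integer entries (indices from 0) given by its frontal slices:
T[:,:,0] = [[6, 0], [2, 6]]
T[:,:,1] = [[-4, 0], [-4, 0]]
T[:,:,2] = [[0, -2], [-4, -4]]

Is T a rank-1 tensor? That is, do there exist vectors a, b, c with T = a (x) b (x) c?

The mode-3 unfolding of T (rows indexed by k, columns by (i,j) = (0,0), (0,1), (1,0), (1,1)) is [[6, 0, 2, 6], [-4, 0, -4, 0], [0, -2, -4, -4]].
There the 3×3 minor on rows k ∈ {0, 1, 2}, columns (i,j) ∈ {(0,0), (0,1), (1,0)} is det [[6, 0, 2], [-4, 0, -4], [0, -2, -4]] = -32 ≠ 0, so this unfolding has rank ≥ 3; CP rank is at least every unfolding rank, so rank(T) ≥ 3.
In particular rank(T) ≥ 3 > 1, so T is not rank-1.

No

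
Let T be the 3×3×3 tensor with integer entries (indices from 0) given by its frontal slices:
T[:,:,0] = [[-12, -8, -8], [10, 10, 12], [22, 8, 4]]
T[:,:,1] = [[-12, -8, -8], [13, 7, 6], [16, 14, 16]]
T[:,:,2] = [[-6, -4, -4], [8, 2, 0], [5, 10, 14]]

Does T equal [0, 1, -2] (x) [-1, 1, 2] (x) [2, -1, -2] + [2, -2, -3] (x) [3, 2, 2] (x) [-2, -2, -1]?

Yes

Reconstruct entrywise from the claimed factors. For example, T[1,0,2] = 8 and Σₗ aₗ[1]bₗ[0]cₗ[2] = (1)·(-1)·(-2) + (-2)·(3)·(-1) = 8; checking all 27 entries, every one matches. The claim holds.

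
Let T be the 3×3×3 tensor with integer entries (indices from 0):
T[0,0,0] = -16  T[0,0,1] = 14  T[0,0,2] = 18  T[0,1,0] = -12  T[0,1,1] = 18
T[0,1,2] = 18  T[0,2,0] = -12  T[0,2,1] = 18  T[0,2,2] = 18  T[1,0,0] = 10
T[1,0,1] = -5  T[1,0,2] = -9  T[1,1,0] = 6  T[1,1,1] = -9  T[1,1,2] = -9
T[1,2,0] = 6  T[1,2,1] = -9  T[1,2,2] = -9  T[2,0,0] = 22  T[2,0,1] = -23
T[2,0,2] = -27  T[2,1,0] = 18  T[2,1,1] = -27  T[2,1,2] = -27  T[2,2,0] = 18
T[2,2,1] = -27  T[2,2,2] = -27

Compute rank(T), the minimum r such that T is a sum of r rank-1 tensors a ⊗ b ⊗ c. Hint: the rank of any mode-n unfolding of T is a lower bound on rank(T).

Lower bound: the mode-1 unfolding of T (rows indexed by i, columns by (j,k) = (0,0), (0,1), (0,2), (1,0), (1,1), (1,2), (2,0), (2,1), (2,2)) is [[-16, 14, 18, -12, 18, 18, -12, 18, 18], [10, -5, -9, 6, -9, -9, 6, -9, -9], [22, -23, -27, 18, -27, -27, 18, -27, -27]].
There the 2×2 minor on rows i ∈ {0, 1}, columns (j,k) ∈ {(0,0), (0,1)} is det [[-16, 14], [10, -5]] = -60 ≠ 0, so this unfolding has rank ≥ 2; CP rank is at least every unfolding rank, so rank(T) ≥ 2. (Unfolding ranks only ever bound the CP rank from below — rank(T) can be strictly larger than all of them — so the matching upper bound has to come from an explicit 2-term decomposition.)
Upper bound — finding two terms. Write S_k = T[:,:,k] for the frontal slices: S₀ = [[-16, -12, -12], [10, 6, 6], [22, 18, 18]], S₁ = [[14, 18, 18], [-5, -9, -9], [-23, -27, -27]], S₂ = [[18, 18, 18], [-9, -9, -9], [-27, -27, -27]].
If T = a₁ ⊗ b₁ ⊗ c₁ + a₂ ⊗ b₂ ⊗ c₂ then each S_k = c₁[k]·a₁b₁ᵀ + c₂[k]·a₂b₂ᵀ. S₀ and S₁ are linearly independent, so a₁b₁ᵀ and a₂b₂ᵀ must span the same plane of matrices: they are the rank-1 matrices of the form x·S₀ + y·S₁.
The 2×2 minor of x·S₀ + y·S₁ on rows {0,1}, columns {0,1} is 24·x² − 12·xy − 36·y² = 12·(2·x − 3·y)(x + y), vanishing at (x:y) = (3:2) and (1:-1).
M₁ = 3·S₀ + 2·S₁ = [[-20, 0, 0], [20, 0, 0], [20, 0, 0]] = (-20)·(1, -1, -1)(1, 0, 0)ᵀ and M₂ = S₀ − S₁ = [[-30, -30, -30], [15, 15, 15], [45, 45, 45]] = (-15)·(2, -1, -3)(1, 1, 1)ᵀ, so take a₁ = (1, -1, -1), b₁ = (1, 0, 0), a₂ = (2, -1, -3), b₂ = (1, 1, 1).
Each slice is an integer combination of E₁ = a₁b₁ᵀ and E₂ = a₂b₂ᵀ: S₀ = −4·E₁ − 6·E₂, S₁ = −4·E₁ + 9·E₂, S₂ = 9·E₂; reading off coefficients, c₁ = (-4, -4, 0) and c₂ = (-6, 9, 9).
Hence T = (1, -1, -1) ⊗ (1, 0, 0) ⊗ (-4, -4, 0) + (2, -1, -3) ⊗ (1, 1, 1) ⊗ (-6, 9, 9), so rank(T) ≤ 2.
These bounds meet, so rank(T) = 2.

2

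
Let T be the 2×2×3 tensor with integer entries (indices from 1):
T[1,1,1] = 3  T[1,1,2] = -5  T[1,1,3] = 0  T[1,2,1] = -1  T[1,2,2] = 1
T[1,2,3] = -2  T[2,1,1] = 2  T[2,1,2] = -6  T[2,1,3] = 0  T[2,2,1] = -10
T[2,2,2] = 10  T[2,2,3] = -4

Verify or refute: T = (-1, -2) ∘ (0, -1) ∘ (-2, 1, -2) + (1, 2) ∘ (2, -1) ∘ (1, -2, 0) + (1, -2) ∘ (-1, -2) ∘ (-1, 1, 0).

Yes

Reconstruct entrywise from the claimed factors. For example, T[2,1,2] = -6 and Σₗ aₗ[2]bₗ[1]cₗ[2] = (-2)·(0)·(1) + (2)·(2)·(-2) + (-2)·(-1)·(1) = -6; checking all 12 entries, every one matches. The claim holds.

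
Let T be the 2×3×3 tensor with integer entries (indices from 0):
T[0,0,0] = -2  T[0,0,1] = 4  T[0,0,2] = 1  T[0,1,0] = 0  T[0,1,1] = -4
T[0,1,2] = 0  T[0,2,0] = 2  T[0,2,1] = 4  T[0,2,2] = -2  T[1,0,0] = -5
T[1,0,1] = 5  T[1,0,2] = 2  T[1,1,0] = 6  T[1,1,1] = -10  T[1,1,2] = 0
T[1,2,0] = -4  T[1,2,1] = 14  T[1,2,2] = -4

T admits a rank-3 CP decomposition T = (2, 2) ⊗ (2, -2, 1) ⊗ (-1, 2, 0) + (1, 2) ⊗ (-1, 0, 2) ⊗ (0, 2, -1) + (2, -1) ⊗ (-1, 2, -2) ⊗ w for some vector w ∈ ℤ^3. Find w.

Subtract the known terms from T to get the rank-1 residual R = (2, -1) ⊗ (-1, 2, -2) ⊗ w, so R[i,j,k] = a[i]·b[j]·w[k]. Pick indices with nonzero a[0]·b[0] = (2)·(-1) = -2. Only the fibre through (0,0,·) is needed: R[0,0,:] = T[0,0,:] − Σₗ aₗ[0]bₗ[0]cₗ = [-2, 4, 1] − (2)·(2)·(-1, 2, 0) − (1)·(-1)·(0, 2, -1) = [2, -2, 0]. Then w[k] = R[0,0,k] / -2 for each k, giving w = [2, -2, 0] / -2 = (-1, 1, 0).

w = (-1, 1, 0)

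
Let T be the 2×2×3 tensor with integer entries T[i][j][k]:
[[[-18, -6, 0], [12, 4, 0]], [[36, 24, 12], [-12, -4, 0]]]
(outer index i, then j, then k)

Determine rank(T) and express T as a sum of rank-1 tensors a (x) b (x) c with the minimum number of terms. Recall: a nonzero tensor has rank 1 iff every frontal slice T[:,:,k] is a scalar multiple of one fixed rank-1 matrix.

Lower bound: the mode-3 unfolding of T (rows indexed by k, columns by (i,j) = (0,0), (0,1), (1,0), (1,1)) is [[-18, 12, 36, -12], [-6, 4, 24, -4], [0, 0, 12, 0]].
There the 2×2 minor on rows k ∈ {0, 1}, columns (i,j) ∈ {(0,0), (1,0)} is det [[-18, 36], [-6, 24]] = -216 ≠ 0, so this unfolding has rank ≥ 2; CP rank is at least every unfolding rank, so rank(T) ≥ 2. (This is only a lower bound: in general the CP rank may exceed every unfolding rank, so we still need to exhibit 2 rank-1 terms summing to T.)
Upper bound — finding two terms. Write S_k = T[:,:,k] for the frontal slices: S₀ = [[-18, 12], [36, -12]], S₁ = [[-6, 4], [24, -4]], S₂ = [[0, 0], [12, 0]].
If T = a₁ (x) b₁ (x) c₁ + a₂ (x) b₂ (x) c₂ then each S_k = c₁[k]·a₁b₁ᵀ + c₂[k]·a₂b₂ᵀ. S₀ and S₁ are linearly independent, so a₁b₁ᵀ and a₂b₂ᵀ must span the same plane of matrices: they are the rank-1 matrices of the form x·S₀ + y·S₁.
det(x·S₀ + y·S₁) is −216·x² − 288·xy − 72·y² = (-72)·(x + y)(3·x + y), vanishing at (x:y) = (1:-1) and (1:-3).
M₁ = S₀ − S₁ = [[-12, 8], [12, -8]] = (-4)·[1, -1][3, -2]ᵀ and M₂ = S₀ − 3·S₁ = [[0, 0], [-36, 0]] = (-36)·[0, 1][1, 0]ᵀ, so take a₁ = [1, -1], b₁ = [3, -2], a₂ = [0, 1], b₂ = [1, 0].
Each slice is an integer combination of E₁ = a₁b₁ᵀ and E₂ = a₂b₂ᵀ: S₀ = −6·E₁ + 18·E₂, S₁ = −2·E₁ + 18·E₂, S₂ = 12·E₂; reading off coefficients, c₁ = [-6, -2, 0] and c₂ = [18, 18, 12].
Hence T = [1, -1] (x) [3, -2] (x) [-6, -2, 0] + [0, 1] (x) [1, 0] (x) [18, 18, 12], so rank(T) ≤ 2.
These bounds meet, so rank(T) = 2.
Check entry T[0,1,2] = 0: (1)·(-2)·(0) + (0)·(0)·(12) = 0.

rank(T) = 2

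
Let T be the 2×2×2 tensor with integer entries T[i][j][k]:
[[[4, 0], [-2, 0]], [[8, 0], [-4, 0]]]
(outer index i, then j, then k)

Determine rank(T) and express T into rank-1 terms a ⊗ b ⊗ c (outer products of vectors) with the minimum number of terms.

Lower bound: T ≠ 0 (e.g. T[0,0,0] = 4), so rank(T) ≥ 1.
Upper bound: if T = a ⊗ b ⊗ c then every fibre of T is a multiple of the corresponding factor, so read the factors off the fibres through the nonzero entry T[0,0,0] = 4.
The mode-1 fibre T[:,0,0] = [4, 8] gives a = (1, 2) (primitive direction); the mode-2 fibre T[0,:,0] = [4, -2] gives b = (2, -1); then c[k] = T[0,0,k] / (a[0]·b[0]) = [4, 0] / 2 = (2, 0).
Expanding (1, 2) ⊗ (2, -1) ⊗ (2, 0) reproduces all 8 entries of T, so T = (1, 2) ⊗ (2, -1) ⊗ (2, 0) and rank(T) ≤ 1.
These bounds meet, so rank(T) = 1.

rank(T) = 1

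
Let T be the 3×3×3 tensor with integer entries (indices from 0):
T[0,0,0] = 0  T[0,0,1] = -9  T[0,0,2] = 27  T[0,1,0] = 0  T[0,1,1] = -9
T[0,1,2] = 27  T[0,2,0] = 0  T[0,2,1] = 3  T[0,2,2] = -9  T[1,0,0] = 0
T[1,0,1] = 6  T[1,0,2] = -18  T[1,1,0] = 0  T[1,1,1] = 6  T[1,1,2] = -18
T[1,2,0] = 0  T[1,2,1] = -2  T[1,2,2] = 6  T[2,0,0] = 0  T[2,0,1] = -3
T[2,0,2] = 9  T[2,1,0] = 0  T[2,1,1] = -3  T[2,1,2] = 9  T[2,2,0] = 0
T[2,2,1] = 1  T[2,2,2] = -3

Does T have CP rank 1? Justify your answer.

Yes

The mode-1 fibre T[:,0,1] = [-9, 6, -3] gives a = [3, -2, 1] (primitive direction); the mode-2 fibre T[0,:,1] = [-9, -9, 3] gives b = [3, 3, -1]; then c[k] = T[0,0,k] / (a[0]·b[0]) = [0, -9, 27] / 9 = [0, -1, 3].
Expanding [3, -2, 1] ⊗ [3, 3, -1] ⊗ [0, -1, 3] reproduces all 27 entries of T, so T = [3, -2, 1] ⊗ [3, 3, -1] ⊗ [0, -1, 3] and rank(T) ≤ 1.
Equivalently every frontal slice T[:,:,k] is c[k] times the rank-1 matrix [3, -2, 1] ⊗ [3, 3, -1]. So T has rank 1 (it is nonzero).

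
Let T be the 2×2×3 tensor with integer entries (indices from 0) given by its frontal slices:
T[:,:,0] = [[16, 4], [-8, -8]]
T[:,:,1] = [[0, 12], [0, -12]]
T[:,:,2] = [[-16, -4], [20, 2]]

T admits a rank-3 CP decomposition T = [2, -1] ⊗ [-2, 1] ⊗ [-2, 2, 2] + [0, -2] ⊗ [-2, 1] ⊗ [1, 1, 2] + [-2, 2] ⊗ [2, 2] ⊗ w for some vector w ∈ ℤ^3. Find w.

Subtract the known terms from T to get the rank-1 residual R = [-2, 2] ⊗ [2, 2] ⊗ w, so R[i,j,k] = a[i]·b[j]·w[k]. Pick indices with nonzero a[0]·b[0] = (-2)·(2) = -4. Only the fibre through (0,0,·) is needed: R[0,0,:] = T[0,0,:] − Σₗ aₗ[0]bₗ[0]cₗ = [16, 0, -16] − (2)·(-2)·[-2, 2, 2] − (0)·(-2)·[1, 1, 2] = [8, 8, -8]. Then w[k] = R[0,0,k] / -4 for each k, giving w = [8, 8, -8] / -4 = [-2, -2, 2].

w = [-2, -2, 2]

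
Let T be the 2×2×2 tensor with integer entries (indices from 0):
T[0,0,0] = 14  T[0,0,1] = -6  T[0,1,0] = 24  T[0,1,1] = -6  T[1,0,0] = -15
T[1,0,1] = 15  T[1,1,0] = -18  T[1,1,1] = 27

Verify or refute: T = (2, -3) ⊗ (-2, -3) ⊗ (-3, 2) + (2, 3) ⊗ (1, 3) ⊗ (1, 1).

Reconstruct entrywise from the claimed factors. For example, T[0,0,0] = 14 and Σₗ aₗ[0]bₗ[0]cₗ[0] = (2)·(-2)·(-3) + (2)·(1)·(1) = 14; checking all 8 entries, every one matches. The claim holds.

Yes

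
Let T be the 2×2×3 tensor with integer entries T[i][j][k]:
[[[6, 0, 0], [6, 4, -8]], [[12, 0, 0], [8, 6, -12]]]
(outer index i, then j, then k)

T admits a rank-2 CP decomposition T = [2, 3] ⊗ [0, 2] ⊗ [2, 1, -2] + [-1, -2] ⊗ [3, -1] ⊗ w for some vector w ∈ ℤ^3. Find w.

w = [-2, 0, 0]

Subtract the known terms from T to get the rank-1 residual R = [-1, -2] ⊗ [3, -1] ⊗ w, so R[i,j,k] = a[i]·b[j]·w[k]. Pick indices with nonzero a[0]·b[0] = (-1)·(3) = -3. Only the fibre through (0,0,·) is needed: R[0,0,:] = T[0,0,:] − Σₗ aₗ[0]bₗ[0]cₗ = [6, 0, 0] − (2)·(0)·[2, 1, -2] = [6, 0, 0]. Then w[k] = R[0,0,k] / -3 for each k, giving w = [6, 0, 0] / -3 = [-2, 0, 0].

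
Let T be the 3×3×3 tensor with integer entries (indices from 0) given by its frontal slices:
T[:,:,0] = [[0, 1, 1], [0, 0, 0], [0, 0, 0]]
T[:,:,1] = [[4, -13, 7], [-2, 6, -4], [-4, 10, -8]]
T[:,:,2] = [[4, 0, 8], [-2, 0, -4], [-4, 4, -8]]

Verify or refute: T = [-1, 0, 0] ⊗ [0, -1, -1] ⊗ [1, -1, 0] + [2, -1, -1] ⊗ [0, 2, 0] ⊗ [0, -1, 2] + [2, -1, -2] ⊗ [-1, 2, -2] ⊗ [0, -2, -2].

Reconstruct entrywise from the claimed factors. For example, T[2,1,1] = 10 and Σₗ aₗ[2]bₗ[1]cₗ[1] = (0)·(-1)·(-1) + (-1)·(2)·(-1) + (-2)·(2)·(-2) = 10; checking all 27 entries, every one matches. The claim holds.

Yes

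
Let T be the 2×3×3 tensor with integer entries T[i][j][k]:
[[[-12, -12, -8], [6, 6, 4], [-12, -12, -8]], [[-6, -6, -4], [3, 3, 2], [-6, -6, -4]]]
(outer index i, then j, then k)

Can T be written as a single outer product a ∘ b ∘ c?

Yes

If T = a ∘ b ∘ c then every fibre of T is a multiple of the corresponding factor, so read the factors off the fibres through the nonzero entry T[0,0,0] = -12.
The mode-1 fibre T[:,0,0] = [-12, -6] gives a = [2, 1] (primitive direction); the mode-2 fibre T[0,:,0] = [-12, 6, -12] gives b = [2, -1, 2]; then c[k] = T[0,0,k] / (a[0]·b[0]) = [-12, -12, -8] / 4 = [-3, -3, -2].
Expanding [2, 1] ∘ [2, -1, 2] ∘ [-3, -3, -2] reproduces all 18 entries of T, so T = [2, 1] ∘ [2, -1, 2] ∘ [-3, -3, -2] and rank(T) ≤ 1.
Equivalently every frontal slice T[:,:,k] is c[k] times the rank-1 matrix [2, 1] ∘ [2, -1, 2]. So T has rank 1 (it is nonzero).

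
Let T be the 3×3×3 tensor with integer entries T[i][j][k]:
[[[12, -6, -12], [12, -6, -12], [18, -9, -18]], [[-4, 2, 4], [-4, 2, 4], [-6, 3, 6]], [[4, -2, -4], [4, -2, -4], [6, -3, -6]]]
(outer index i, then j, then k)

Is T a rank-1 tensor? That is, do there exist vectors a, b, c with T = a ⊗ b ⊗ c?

Yes

The mode-1 fibre T[:,0,0] = [12, -4, 4] gives a = [3, -1, 1] (primitive direction); the mode-2 fibre T[0,:,0] = [12, 12, 18] gives b = [2, 2, 3]; then c[k] = T[0,0,k] / (a[0]·b[0]) = [12, -6, -12] / 6 = [2, -1, -2].
Expanding [3, -1, 1] ⊗ [2, 2, 3] ⊗ [2, -1, -2] reproduces all 27 entries of T, so T = [3, -1, 1] ⊗ [2, 2, 3] ⊗ [2, -1, -2] and rank(T) ≤ 1.
Equivalently every frontal slice T[:,:,k] is c[k] times the rank-1 matrix [3, -1, 1] ⊗ [2, 2, 3]. So T has rank 1 (it is nonzero).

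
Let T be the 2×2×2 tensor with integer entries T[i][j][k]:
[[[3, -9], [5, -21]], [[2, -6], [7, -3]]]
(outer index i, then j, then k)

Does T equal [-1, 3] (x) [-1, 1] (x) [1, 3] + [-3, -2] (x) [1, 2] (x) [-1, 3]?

Reconstruct entry (0,0,0) from the claimed factors: Σₗ aₗ[0]bₗ[0]cₗ[0] = (-1)·(-1)·(1) + (-3)·(1)·(-1) = 4, but T[0,0,0] = 3. The claim is false.

No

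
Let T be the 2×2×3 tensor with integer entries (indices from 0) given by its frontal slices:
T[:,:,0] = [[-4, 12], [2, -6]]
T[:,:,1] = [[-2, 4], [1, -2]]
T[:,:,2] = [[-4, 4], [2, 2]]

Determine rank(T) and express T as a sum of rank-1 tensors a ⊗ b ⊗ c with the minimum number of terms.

Lower bound: the mode-3 unfolding of T (rows indexed by k, columns by (i,j) = (0,0), (0,1), (1,0), (1,1)) is [[-4, 12, 2, -6], [-2, 4, 1, -2], [-4, 4, 2, 2]].
There the 3×3 minor on rows k ∈ {0, 1, 2}, columns (i,j) ∈ {(0,0), (0,1), (1,1)} is det [[-4, 12, -6], [-2, 4, -2], [-4, 4, 2]] = 32 ≠ 0, so this unfolding has rank ≥ 3; CP rank is at least every unfolding rank, so rank(T) ≥ 3. (Flattening ranks never certify an upper bound on CP rank; for that we must actually write T with 3 rank-1 terms.)
Upper bound: T is a sum of 3 rank-1 terms, T = [0, 1] ⊗ [0, 1] ⊗ [0, 0, 4] + [2, -1] ⊗ [0, 1] ⊗ [2, 0, -2] + [2, -1] ⊗ [1, -2] ⊗ [-2, -1, -2] (written with every a and b primitive with positive leading entry and the scale carried by c; CP decompositions are not unique, and this one is verified by expanding entrywise), so rank(T) ≤ 3.
These bounds meet, so rank(T) = 3.

rank(T) = 3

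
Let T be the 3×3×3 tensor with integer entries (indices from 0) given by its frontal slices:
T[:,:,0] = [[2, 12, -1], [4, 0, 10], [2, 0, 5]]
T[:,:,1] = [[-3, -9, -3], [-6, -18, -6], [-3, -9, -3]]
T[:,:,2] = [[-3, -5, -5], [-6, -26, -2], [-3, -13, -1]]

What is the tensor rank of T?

Lower bound: in the mode-1 unfolding of T (rows indexed by i, columns by (j,k)) the 2×2 minor on rows i ∈ {0, 1}, columns (j,k) ∈ {(0,0), (1,0)} is det [[2, 12], [4, 0]] = -48 ≠ 0, so that unfolding has rank ≥ 2 and hence rank(T) ≥ 2 (CP rank is at least every unfolding rank, though it can be larger).
Upper bound: with S_k = T[:,:,k], the two rank-1 terms a₁b₁ᵀ, a₂b₂ᵀ are the rank-1 members of the pencil x·S₀ + y·S₁.
The 2×2 minor of x·S₀ + y·S₁ on rows {0,1}, columns {0,1} is −48·x² + 72·xy = (-24)·(2·x − 3·y)(x), vanishing at (x:y) = (3:2) and (0:1).
M₁ = 3·S₀ + 2·S₁ = [[0, 18, -9], [0, -36, 18], [0, -18, 9]] = 9·[1, -2, -1][0, 2, -1]ᵀ and M₂ = S₁ = [[-3, -9, -3], [-6, -18, -6], [-3, -9, -3]] = (-3)·[1, 2, 1][1, 3, 1]ᵀ, so take a₁ = [1, -2, -1], b₁ = [0, 2, -1], a₂ = [1, 2, 1], b₂ = [1, 3, 1].
Each slice is an integer combination of E₁ = a₁b₁ᵀ and E₂ = a₂b₂ᵀ: S₀ = 3·E₁ + 2·E₂, S₁ = −3·E₂, S₂ = 2·E₁ − 3·E₂; reading off coefficients, c₁ = [3, 0, 2] and c₂ = [2, -3, -3].
Hence T = [1, -2, -1] (x) [0, 2, -1] (x) [3, 0, 2] + [1, 2, 1] (x) [1, 3, 1] (x) [2, -3, -3], so rank(T) ≤ 2.
These bounds meet, so rank(T) = 2.

2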